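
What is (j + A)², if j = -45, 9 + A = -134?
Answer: 35344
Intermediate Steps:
A = -143 (A = -9 - 134 = -143)
(j + A)² = (-45 - 143)² = (-188)² = 35344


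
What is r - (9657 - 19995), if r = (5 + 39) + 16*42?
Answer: 11054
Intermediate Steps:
r = 716 (r = 44 + 672 = 716)
r - (9657 - 19995) = 716 - (9657 - 19995) = 716 - 1*(-10338) = 716 + 10338 = 11054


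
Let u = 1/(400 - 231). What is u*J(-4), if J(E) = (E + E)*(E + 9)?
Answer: -40/169 ≈ -0.23669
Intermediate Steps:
J(E) = 2*E*(9 + E) (J(E) = (2*E)*(9 + E) = 2*E*(9 + E))
u = 1/169 ≈ 0.0059172
u*J(-4) = (2*(-4)*(9 - 4))/169 = (2*(-4)*5)/169 = (1/169)*(-40) = -40/169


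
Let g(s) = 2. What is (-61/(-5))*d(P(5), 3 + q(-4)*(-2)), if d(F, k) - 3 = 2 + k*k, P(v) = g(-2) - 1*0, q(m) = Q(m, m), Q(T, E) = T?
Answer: 7686/5 ≈ 1537.2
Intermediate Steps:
q(m) = m
P(v) = 2 (P(v) = 2 - 1*0 = 2 + 0 = 2)
d(F, k) = 5 + k² (d(F, k) = 3 + (2 + k*k) = 3 + (2 + k²) = 5 + k²)
(-61/(-5))*d(P(5), 3 + q(-4)*(-2)) = (-61/(-5))*(5 + (3 - 4*(-2))²) = (-61*(-⅕))*(5 + (3 + 8)²) = 61*(5 + 11²)/5 = 61*(5 + 121)/5 = (61/5)*126 = 7686/5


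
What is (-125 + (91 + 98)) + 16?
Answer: 80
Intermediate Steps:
(-125 + (91 + 98)) + 16 = (-125 + 189) + 16 = 64 + 16 = 80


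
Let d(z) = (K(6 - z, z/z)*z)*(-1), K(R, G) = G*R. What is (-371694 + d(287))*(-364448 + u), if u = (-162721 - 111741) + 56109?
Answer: 169622482647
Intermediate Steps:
d(z) = -z*(6 - z) (d(z) = (((z/z)*(6 - z))*z)*(-1) = ((1*(6 - z))*z)*(-1) = ((6 - z)*z)*(-1) = (z*(6 - z))*(-1) = -z*(6 - z))
u = -218353 (u = -274462 + 56109 = -218353)
(-371694 + d(287))*(-364448 + u) = (-371694 + 287*(-6 + 287))*(-364448 - 218353) = (-371694 + 287*281)*(-582801) = (-371694 + 80647)*(-582801) = -291047*(-582801) = 169622482647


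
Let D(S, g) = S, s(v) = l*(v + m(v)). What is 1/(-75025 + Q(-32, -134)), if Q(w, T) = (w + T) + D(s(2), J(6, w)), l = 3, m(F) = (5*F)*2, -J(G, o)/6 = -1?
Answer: -1/75125 ≈ -1.3311e-5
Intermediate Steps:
J(G, o) = 6 (J(G, o) = -6*(-1) = 6)
m(F) = 10*F
s(v) = 33*v (s(v) = 3*(v + 10*v) = 3*(11*v) = 33*v)
Q(w, T) = 66 + T + w (Q(w, T) = (w + T) + 33*2 = (T + w) + 66 = 66 + T + w)
1/(-75025 + Q(-32, -134)) = 1/(-75025 + (66 - 134 - 32)) = 1/(-75025 - 100) = 1/(-75125) = -1/75125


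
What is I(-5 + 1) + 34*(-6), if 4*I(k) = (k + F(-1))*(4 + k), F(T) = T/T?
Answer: -204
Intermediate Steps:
F(T) = 1
I(k) = (1 + k)*(4 + k)/4 (I(k) = ((k + 1)*(4 + k))/4 = ((1 + k)*(4 + k))/4 = (1 + k)*(4 + k)/4)
I(-5 + 1) + 34*(-6) = (1 + (-5 + 1)²/4 + 5*(-5 + 1)/4) + 34*(-6) = (1 + (¼)*(-4)² + (5/4)*(-4)) - 204 = (1 + (¼)*16 - 5) - 204 = (1 + 4 - 5) - 204 = 0 - 204 = -204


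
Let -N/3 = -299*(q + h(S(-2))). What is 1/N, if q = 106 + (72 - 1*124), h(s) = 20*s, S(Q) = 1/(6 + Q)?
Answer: 1/52923 ≈ 1.8895e-5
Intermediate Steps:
q = 54 (q = 106 + (72 - 124) = 106 - 52 = 54)
N = 52923 (N = -(-897)*(54 + 20/(6 - 2)) = -(-897)*(54 + 20/4) = -(-897)*(54 + 20*(¼)) = -(-897)*(54 + 5) = -(-897)*59 = -3*(-17641) = 52923)
1/N = 1/52923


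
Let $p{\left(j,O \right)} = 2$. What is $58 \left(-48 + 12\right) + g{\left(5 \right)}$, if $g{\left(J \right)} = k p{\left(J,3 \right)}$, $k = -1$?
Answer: $-2090$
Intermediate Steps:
$g{\left(J \right)} = -2$ ($g{\left(J \right)} = \left(-1\right) 2 = -2$)
$58 \left(-48 + 12\right) + g{\left(5 \right)} = 58 \left(-48 + 12\right) - 2 = 58 \left(-36\right) - 2 = -2088 - 2 = -2090$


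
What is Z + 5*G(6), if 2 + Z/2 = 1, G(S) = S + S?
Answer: 58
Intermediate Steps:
G(S) = 2*S
Z = -2 (Z = -4 + 2*1 = -4 + 2 = -2)
Z + 5*G(6) = -2 + 5*(2*6) = -2 + 5*12 = -2 + 60 = 58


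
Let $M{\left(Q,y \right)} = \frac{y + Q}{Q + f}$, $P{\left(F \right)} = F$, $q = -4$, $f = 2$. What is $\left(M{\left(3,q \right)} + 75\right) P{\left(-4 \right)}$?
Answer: $- \frac{1496}{5} \approx -299.2$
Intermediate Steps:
$M{\left(Q,y \right)} = \frac{Q + y}{2 + Q}$ ($M{\left(Q,y \right)} = \frac{y + Q}{Q + 2} = \frac{Q + y}{2 + Q}$)
$\left(M{\left(3,q \right)} + 75\right) P{\left(-4 \right)} = \left(\frac{3 - 4}{2 + 3} + 75\right) \left(-4\right) = \left(\frac{1}{5} \left(-1\right) + 75\right) \left(-4\right) = \left(- \frac{1}{5} + 75\right) \left(-4\right) = \frac{374}{5} \left(-4\right) = - \frac{1496}{5}$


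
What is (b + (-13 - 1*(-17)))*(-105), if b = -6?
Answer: 210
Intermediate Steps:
(b + (-13 - 1*(-17)))*(-105) = (-6 + (-13 - 1*(-17)))*(-105) = (-6 + (-13 + 17))*(-105) = (-6 + 4)*(-105) = -2*(-105) = 210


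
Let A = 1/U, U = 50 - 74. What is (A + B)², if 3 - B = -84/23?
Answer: 13315201/304704 ≈ 43.699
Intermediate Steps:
U = -24
B = 153/23 (B = 3 - (-84)/23 = 3 - 1*(-84/23) = 3 + 84/23 = 153/23 ≈ 6.6522)
A = -1/24 (A = 1/(-24) = -1/24 ≈ -0.041667)
(A + B)² = (-1/24 + 153/23)² = (3649/552)² = 13315201/304704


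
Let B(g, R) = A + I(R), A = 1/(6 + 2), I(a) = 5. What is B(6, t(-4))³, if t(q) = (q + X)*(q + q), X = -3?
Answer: 68921/512 ≈ 134.61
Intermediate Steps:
A = ⅛ (A = 1/8 = ⅛ ≈ 0.12500)
t(q) = 2*q*(-3 + q) (t(q) = (q - 3)*(q + q) = (-3 + q)*(2*q) = 2*q*(-3 + q))
B(g, R) = 41/8 (B(g, R) = ⅛ + 5 = 41/8)
B(6, t(-4))³ = (41/8)³ = 68921/512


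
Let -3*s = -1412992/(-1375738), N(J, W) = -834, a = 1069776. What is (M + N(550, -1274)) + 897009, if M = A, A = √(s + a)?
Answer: 896175 + 4*√5810729163147753/294801 ≈ 8.9721e+5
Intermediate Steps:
s = -100928/294801 (s = -(-1412992)/(3*(-1375738)) = -(-1412992)*(-1)/(3*1375738) = -⅓*100928/98267 = -100928/294801 ≈ -0.34236)
A = 4*√5810729163147753/294801 (A = √(-100928/294801 + 1069776) = √(315370933648/294801) = 4*√5810729163147753/294801 ≈ 1034.3)
M = 4*√5810729163147753/294801 ≈ 1034.3
(M + N(550, -1274)) + 897009 = (4*√5810729163147753/294801 - 834) + 897009 = (-834 + 4*√5810729163147753/294801) + 897009 = 896175 + 4*√5810729163147753/294801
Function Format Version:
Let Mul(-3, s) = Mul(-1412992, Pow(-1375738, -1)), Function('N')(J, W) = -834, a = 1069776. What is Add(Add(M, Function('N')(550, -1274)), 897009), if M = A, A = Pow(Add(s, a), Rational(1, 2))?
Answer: Add(896175, Mul(Rational(4, 294801), Pow(5810729163147753, Rational(1, 2)))) ≈ 8.9721e+5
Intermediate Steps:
s = Rational(-100928, 294801) (s = Mul(Rational(-1, 3), Mul(-1412992, Pow(-1375738, -1))) = Mul(Rational(-1, 3), Mul(-1412992, Rational(-1, 1375738))) = Mul(Rational(-1, 3), Rational(100928, 98267)) = Rational(-100928, 294801) ≈ -0.34236)
A = Mul(Rational(4, 294801), Pow(5810729163147753, Rational(1, 2))) (A = Pow(Add(Rational(-100928, 294801), 1069776), Rational(1, 2)) = Pow(Rational(315370933648, 294801), Rational(1, 2)) = Mul(Rational(4, 294801), Pow(5810729163147753, Rational(1, 2))) ≈ 1034.3)
M = Mul(Rational(4, 294801), Pow(5810729163147753, Rational(1, 2))) ≈ 1034.3
Add(Add(M, Function('N')(550, -1274)), 897009) = Add(Add(Mul(Rational(4, 294801), Pow(5810729163147753, Rational(1, 2))), -834), 897009) = Add(Add(-834, Mul(Rational(4, 294801), Pow(5810729163147753, Rational(1, 2)))), 897009) = Add(896175, Mul(Rational(4, 294801), Pow(5810729163147753, Rational(1, 2))))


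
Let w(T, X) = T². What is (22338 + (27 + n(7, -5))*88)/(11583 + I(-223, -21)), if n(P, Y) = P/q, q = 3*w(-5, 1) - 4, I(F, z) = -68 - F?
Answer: 877655/416699 ≈ 2.1062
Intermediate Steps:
q = 71 (q = 3*(-5)² - 4 = 3*25 - 4 = 75 - 4 = 71)
n(P, Y) = P/71
(22338 + (27 + n(7, -5))*88)/(11583 + I(-223, -21)) = (22338 + (27 + (1/71)*7)*88)/(11583 + (-68 - 1*(-223))) = (22338 + (27 + 7/71)*88)/(11583 + (-68 + 223)) = (22338 + (1924/71)*88)/(11583 + 155) = (22338 + 169312/71)/11738 = (1755310/71)*(1/11738) = 877655/416699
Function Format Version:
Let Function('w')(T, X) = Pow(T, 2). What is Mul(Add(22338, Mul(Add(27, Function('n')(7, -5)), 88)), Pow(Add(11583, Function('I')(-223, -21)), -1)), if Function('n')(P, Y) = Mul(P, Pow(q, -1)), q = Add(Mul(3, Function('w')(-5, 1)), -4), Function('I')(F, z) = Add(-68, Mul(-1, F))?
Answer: Rational(877655, 416699) ≈ 2.1062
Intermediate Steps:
q = 71 (q = Add(Mul(3, Pow(-5, 2)), -4) = Add(Mul(3, 25), -4) = Add(75, -4) = 71)
Function('n')(P, Y) = Mul(Rational(1, 71), P) (Function('n')(P, Y) = Mul(P, Pow(71, -1)) = Mul(P, Rational(1, 71)) = Mul(Rational(1, 71), P))
Mul(Add(22338, Mul(Add(27, Function('n')(7, -5)), 88)), Pow(Add(11583, Function('I')(-223, -21)), -1)) = Mul(Add(22338, Mul(Add(27, Mul(Rational(1, 71), 7)), 88)), Pow(Add(11583, Add(-68, Mul(-1, -223))), -1)) = Mul(Add(22338, Mul(Add(27, Rational(7, 71)), 88)), Pow(Add(11583, Add(-68, 223)), -1)) = Mul(Add(22338, Mul(Rational(1924, 71), 88)), Pow(Add(11583, 155), -1)) = Mul(Add(22338, Rational(169312, 71)), Pow(11738, -1)) = Mul(Rational(1755310, 71), Rational(1, 11738)) = Rational(877655, 416699)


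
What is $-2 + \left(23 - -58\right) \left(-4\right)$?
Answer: $-326$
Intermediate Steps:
$-2 + \left(23 - -58\right) \left(-4\right) = -2 + \left(23 + 58\right) \left(-4\right) = -2 + 81 \left(-4\right) = -2 - 324 = -326$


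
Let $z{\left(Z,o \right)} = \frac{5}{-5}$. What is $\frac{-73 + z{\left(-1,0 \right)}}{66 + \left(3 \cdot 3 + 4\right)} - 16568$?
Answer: $- \frac{1308946}{79} \approx -16569.0$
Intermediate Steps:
$z{\left(Z,o \right)} = -1$ ($z{\left(Z,o \right)} = 5 \left(- \frac{1}{5}\right) = -1$)
$\frac{-73 + z{\left(-1,0 \right)}}{66 + \left(3 \cdot 3 + 4\right)} - 16568 = \frac{-73 - 1}{66 + \left(3 \cdot 3 + 4\right)} - 16568 = - \frac{74}{66 + \left(9 + 4\right)} - 16568 = - \frac{74}{66 + 13} - 16568 = - \frac{74}{79} - 16568 = - \frac{1308946}{79}$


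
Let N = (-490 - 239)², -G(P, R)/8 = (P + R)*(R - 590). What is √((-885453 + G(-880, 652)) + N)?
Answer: 2*I*√60231 ≈ 490.84*I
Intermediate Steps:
G(P, R) = -8*(-590 + R)*(P + R) (G(P, R) = -8*(P + R)*(R - 590) = -8*(P + R)*(-590 + R) = -8*(-590 + R)*(P + R))
N = 531441 (N = (-729)² = 531441)
√((-885453 + G(-880, 652)) + N) = √((-885453 + (-8*652² + 4720*(-880) + 4720*652 - 8*(-880)*652)) + 531441) = √((-885453 + (-8*425104 - 4153600 + 3077440 + 4590080)) + 531441) = √((-885453 + (-3400832 - 4153600 + 3077440 + 4590080)) + 531441) = √((-885453 + 113088) + 531441) = √(-772365 + 531441) = √(-240924) = 2*I*√60231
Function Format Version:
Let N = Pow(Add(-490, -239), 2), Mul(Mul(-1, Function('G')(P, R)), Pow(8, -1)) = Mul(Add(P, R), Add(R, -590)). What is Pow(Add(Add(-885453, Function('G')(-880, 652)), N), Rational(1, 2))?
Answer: Mul(2, I, Pow(60231, Rational(1, 2))) ≈ Mul(490.84, I)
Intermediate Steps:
Function('G')(P, R) = Mul(-8, Add(-590, R), Add(P, R)) (Function('G')(P, R) = Mul(-8, Mul(Add(P, R), Add(R, -590))) = Mul(-8, Mul(Add(P, R), Add(-590, R))) = Mul(-8, Mul(Add(-590, R), Add(P, R))) = Mul(-8, Add(-590, R), Add(P, R)))
N = 531441 (N = Pow(-729, 2) = 531441)
Pow(Add(Add(-885453, Function('G')(-880, 652)), N), Rational(1, 2)) = Pow(Add(Add(-885453, Add(Mul(-8, Pow(652, 2)), Mul(4720, -880), Mul(4720, 652), Mul(-8, -880, 652))), 531441), Rational(1, 2)) = Pow(Add(Add(-885453, Add(Mul(-8, 425104), -4153600, 3077440, 4590080)), 531441), Rational(1, 2)) = Pow(Add(Add(-885453, Add(-3400832, -4153600, 3077440, 4590080)), 531441), Rational(1, 2)) = Pow(Add(Add(-885453, 113088), 531441), Rational(1, 2)) = Pow(Add(-772365, 531441), Rational(1, 2)) = Pow(-240924, Rational(1, 2)) = Mul(2, I, Pow(60231, Rational(1, 2)))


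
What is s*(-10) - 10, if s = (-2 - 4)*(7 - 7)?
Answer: -10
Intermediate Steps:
s = 0 (s = -6*0 = 0)
s*(-10) - 10 = 0*(-10) - 10 = 0 - 10 = -10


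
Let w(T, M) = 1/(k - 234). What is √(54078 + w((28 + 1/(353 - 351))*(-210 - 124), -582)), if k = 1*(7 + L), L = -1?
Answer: √702797631/114 ≈ 232.55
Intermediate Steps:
k = 6 (k = 1*(7 - 1) = 1*6 = 6)
w(T, M) = -1/228 (w(T, M) = 1/(6 - 234) = 1/(-228) = -1/228)
√(54078 + w((28 + 1/(353 - 351))*(-210 - 124), -582)) = √(54078 - 1/228) = √(12329783/228) = √702797631/114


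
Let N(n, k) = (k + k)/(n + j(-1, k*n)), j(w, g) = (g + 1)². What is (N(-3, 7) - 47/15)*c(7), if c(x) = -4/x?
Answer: 73796/41685 ≈ 1.7703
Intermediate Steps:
j(w, g) = (1 + g)²
N(n, k) = 2*k/(n + (1 + k*n)²) (N(n, k) = (k + k)/(n + (1 + k*n)²) = (2*k)/(n + (1 + k*n)²) = 2*k/(n + (1 + k*n)²))
(N(-3, 7) - 47/15)*c(7) = (2*7/(-3 + (1 + 7*(-3))²) - 47/15)*(-4/7) = (2*7/(-3 + (1 - 21)²) - 47*1/15)*(-4*⅐) = (2*7/(-3 + (-20)²) - 47/15)*(-4/7) = (2*7/(-3 + 400) - 47/15)*(-4/7) = (2*7/397 - 47/15)*(-4/7) = (2*7*(1/397) - 47/15)*(-4/7) = (14/397 - 47/15)*(-4/7) = -18449/5955*(-4/7) = 73796/41685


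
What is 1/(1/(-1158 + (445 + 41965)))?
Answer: 41252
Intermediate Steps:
1/(1/(-1158 + (445 + 41965))) = 1/(1/(-1158 + 42410)) = 1/(1/41252) = 41252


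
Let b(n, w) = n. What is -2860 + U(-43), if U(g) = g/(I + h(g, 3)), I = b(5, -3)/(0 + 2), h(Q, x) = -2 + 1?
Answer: -8666/3 ≈ -2888.7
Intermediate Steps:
h(Q, x) = -1
I = 5/2 (I = 5/(0 + 2) = 5/2 ≈ 2.5000)
U(g) = 2*g/3 (U(g) = g/(5/2 - 1) = g/(3/2) = 2*g/3)
-2860 + U(-43) = -2860 + (⅔)*(-43) = -2860 - 86/3 = -8666/3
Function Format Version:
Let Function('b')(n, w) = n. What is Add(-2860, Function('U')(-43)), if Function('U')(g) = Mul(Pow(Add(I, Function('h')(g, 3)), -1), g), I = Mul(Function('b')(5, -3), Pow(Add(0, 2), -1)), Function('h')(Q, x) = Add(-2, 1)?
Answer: Rational(-8666, 3) ≈ -2888.7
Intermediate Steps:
Function('h')(Q, x) = -1
I = Rational(5, 2) (I = Mul(5, Pow(Add(0, 2), -1)) = Mul(5, Pow(2, -1)) = Mul(5, Rational(1, 2)) = Rational(5, 2) ≈ 2.5000)
Function('U')(g) = Mul(Rational(2, 3), g) (Function('U')(g) = Mul(Pow(Add(Rational(5, 2), -1), -1), g) = Mul(Pow(Rational(3, 2), -1), g) = Mul(Rational(2, 3), g))
Add(-2860, Function('U')(-43)) = Add(-2860, Mul(Rational(2, 3), -43)) = Add(-2860, Rational(-86, 3)) = Rational(-8666, 3)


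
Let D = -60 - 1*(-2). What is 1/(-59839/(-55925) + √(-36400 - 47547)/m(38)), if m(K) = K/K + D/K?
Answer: 13385984300/3791281222586759 + 23769802750*I*√83947/3791281222586759 ≈ 3.5307e-6 + 0.0018165*I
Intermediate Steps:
D = -58 (D = -60 + 2 = -58)
m(K) = 1 - 58/K (m(K) = K/K - 58/K = 1 - 58/K)
1/(-59839/(-55925) + √(-36400 - 47547)/m(38)) = 1/(-59839/(-55925) + √(-36400 - 47547)/(((-58 + 38)/38))) = 1/(-59839*(-1/55925) + √(-83947)/(((1/38)*(-20)))) = 1/(59839/55925 + (I*√83947)/(-10/19)) = 1/(59839/55925 + (I*√83947)*(-19/10)) = 1/(59839/55925 - 19*I*√83947/10)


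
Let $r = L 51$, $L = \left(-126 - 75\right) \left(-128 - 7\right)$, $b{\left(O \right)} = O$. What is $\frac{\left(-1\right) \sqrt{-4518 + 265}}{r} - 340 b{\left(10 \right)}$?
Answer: $-3400 - \frac{i \sqrt{4253}}{1383885} \approx -3400.0 - 4.7125 \cdot 10^{-5} i$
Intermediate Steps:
$L = 27135$ ($L = \left(-201\right) \left(-135\right) = 27135$)
$r = 1383885$ ($r = 27135 \cdot 51 = 1383885$)
$\frac{\left(-1\right) \sqrt{-4518 + 265}}{r} - 340 b{\left(10 \right)} = \frac{\left(-1\right) \sqrt{-4518 + 265}}{1383885} - 3400 = - \sqrt{-4253} \cdot \frac{1}{1383885} - 3400 = - i \sqrt{4253} \cdot \frac{1}{1383885} - 3400 = - \frac{i \sqrt{4253}}{1383885} - 3400 = -3400 - \frac{i \sqrt{4253}}{1383885}$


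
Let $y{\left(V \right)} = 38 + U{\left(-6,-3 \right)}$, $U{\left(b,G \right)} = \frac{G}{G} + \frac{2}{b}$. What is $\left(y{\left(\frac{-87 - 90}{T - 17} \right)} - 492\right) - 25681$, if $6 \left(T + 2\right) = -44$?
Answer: $- \frac{78403}{3} \approx -26134.0$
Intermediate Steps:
$U{\left(b,G \right)} = 1 + \frac{2}{b}$
$T = - \frac{28}{3}$ ($T = -2 + \frac{1}{6} \left(-44\right) = -2 - \frac{22}{3} = - \frac{28}{3} \approx -9.3333$)
$y{\left(V \right)} = \frac{116}{3}$ ($y{\left(V \right)} = 38 + \frac{2 - 6}{-6} = 38 - - \frac{2}{3} = 38 + \frac{2}{3} = \frac{116}{3}$)
$\left(y{\left(\frac{-87 - 90}{T - 17} \right)} - 492\right) - 25681 = \left(\frac{116}{3} - 492\right) - 25681 = - \frac{1360}{3} - 25681 = - \frac{78403}{3}$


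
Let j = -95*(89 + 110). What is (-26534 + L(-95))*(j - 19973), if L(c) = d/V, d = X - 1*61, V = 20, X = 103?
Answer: 5157536041/5 ≈ 1.0315e+9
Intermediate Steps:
j = -18905 (j = -95*199 = -18905)
d = 42 (d = 103 - 1*61 = 103 - 61 = 42)
L(c) = 21/10 (L(c) = 42/20 = 42*(1/20) = 21/10)
(-26534 + L(-95))*(j - 19973) = (-26534 + 21/10)*(-18905 - 19973) = -265319/10*(-38878) = 5157536041/5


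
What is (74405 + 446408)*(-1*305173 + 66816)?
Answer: -124139424241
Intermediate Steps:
(74405 + 446408)*(-1*305173 + 66816) = 520813*(-305173 + 66816) = 520813*(-238357) = -124139424241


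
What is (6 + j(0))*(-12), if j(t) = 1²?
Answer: -84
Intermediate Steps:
j(t) = 1
(6 + j(0))*(-12) = (6 + 1)*(-12) = 7*(-12) = -84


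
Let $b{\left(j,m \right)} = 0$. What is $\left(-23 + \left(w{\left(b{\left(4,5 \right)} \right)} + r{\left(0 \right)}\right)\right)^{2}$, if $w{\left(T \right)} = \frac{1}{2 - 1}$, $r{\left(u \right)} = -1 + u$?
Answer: $529$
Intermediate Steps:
$w{\left(T \right)} = 1$ ($w{\left(T \right)} = 1^{-1} = 1$)
$\left(-23 + \left(w{\left(b{\left(4,5 \right)} \right)} + r{\left(0 \right)}\right)\right)^{2} = \left(-23 + \left(1 + \left(-1 + 0\right)\right)\right)^{2} = \left(-23 + \left(1 - 1\right)\right)^{2} = \left(-23 + 0\right)^{2} = \left(-23\right)^{2} = 529$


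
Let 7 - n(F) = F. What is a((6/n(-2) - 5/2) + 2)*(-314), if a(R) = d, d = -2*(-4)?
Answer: -2512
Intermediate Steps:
n(F) = 7 - F
d = 8
a(R) = 8
a((6/n(-2) - 5/2) + 2)*(-314) = 8*(-314) = -2512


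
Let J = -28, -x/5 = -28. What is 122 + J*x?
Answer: -3798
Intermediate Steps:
x = 140 (x = -5*(-28) = 140)
122 + J*x = 122 - 28*140 = 122 - 3920 = -3798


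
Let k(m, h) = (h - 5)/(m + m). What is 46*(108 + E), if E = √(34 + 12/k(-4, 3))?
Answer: 4968 + 46*√82 ≈ 5384.5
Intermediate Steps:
k(m, h) = (-5 + h)/(2*m) (k(m, h) = (-5 + h)/((2*m)) = (-5 + h)*(1/(2*m)) = (-5 + h)/(2*m))
E = √82 (E = √(34 + 12/(((½)*(-5 + 3)/(-4)))) = √(34 + 12/(((½)*(-¼)*(-2)))) = √(34 + 12/(¼)) = √(34 + 12*4) = √(34 + 48) = √82 ≈ 9.0554)
46*(108 + E) = 46*(108 + √82) = 4968 + 46*√82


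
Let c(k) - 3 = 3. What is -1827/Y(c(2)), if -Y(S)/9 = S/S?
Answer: 203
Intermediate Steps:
c(k) = 6 (c(k) = 3 + 3 = 6)
Y(S) = -9 (Y(S) = -9*S/S = -9*1 = -9)
-1827/Y(c(2)) = -1827/(-9) = -1/9*(-1827) = 203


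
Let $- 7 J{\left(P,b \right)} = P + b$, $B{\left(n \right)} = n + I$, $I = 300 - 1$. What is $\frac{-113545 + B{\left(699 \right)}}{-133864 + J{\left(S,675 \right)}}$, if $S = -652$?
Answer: $\frac{787829}{937071} \approx 0.84074$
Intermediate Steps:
$I = 299$
$B{\left(n \right)} = 299 + n$ ($B{\left(n \right)} = n + 299 = 299 + n$)
$J{\left(P,b \right)} = - \frac{P}{7} - \frac{b}{7}$ ($J{\left(P,b \right)} = - \frac{P + b}{7} = - \frac{P}{7} - \frac{b}{7}$)
$\frac{-113545 + B{\left(699 \right)}}{-133864 + J{\left(S,675 \right)}} = \frac{-113545 + \left(299 + 699\right)}{-133864 - \frac{23}{7}} = \frac{-113545 + 998}{-133864 + \left(\frac{652}{7} - \frac{675}{7}\right)} = - \frac{112547}{-133864 - \frac{23}{7}} = - \frac{112547}{- \frac{937071}{7}} = \left(-112547\right) \left(- \frac{7}{937071}\right) = \frac{787829}{937071}$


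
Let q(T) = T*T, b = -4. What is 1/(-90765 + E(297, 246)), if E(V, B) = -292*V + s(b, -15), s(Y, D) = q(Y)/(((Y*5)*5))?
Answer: -25/4437229 ≈ -5.6341e-6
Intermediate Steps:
q(T) = T**2
s(Y, D) = Y/25 (s(Y, D) = Y**2/(((Y*5)*5)) = Y**2/(((5*Y)*5)) = Y**2/((25*Y)) = Y**2*(1/(25*Y)) = Y/25)
E(V, B) = -4/25 - 292*V (E(V, B) = -292*V + (1/25)*(-4) = -292*V - 4/25 = -4/25 - 292*V)
1/(-90765 + E(297, 246)) = 1/(-90765 + (-4/25 - 292*297)) = 1/(-90765 + (-4/25 - 86724)) = 1/(-90765 - 2168104/25) = 1/(-4437229/25) = -25/4437229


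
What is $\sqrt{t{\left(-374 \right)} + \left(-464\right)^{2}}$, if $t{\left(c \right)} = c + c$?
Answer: $2 \sqrt{53637} \approx 463.19$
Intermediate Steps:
$t{\left(c \right)} = 2 c$
$\sqrt{t{\left(-374 \right)} + \left(-464\right)^{2}} = \sqrt{2 \left(-374\right) + \left(-464\right)^{2}} = \sqrt{-748 + 215296} = \sqrt{214548} = 2 \sqrt{53637}$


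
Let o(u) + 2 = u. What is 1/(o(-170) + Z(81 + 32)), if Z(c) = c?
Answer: -1/59 ≈ -0.016949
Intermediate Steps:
o(u) = -2 + u
1/(o(-170) + Z(81 + 32)) = 1/((-2 - 170) + (81 + 32)) = 1/(-172 + 113) = 1/(-59) = -1/59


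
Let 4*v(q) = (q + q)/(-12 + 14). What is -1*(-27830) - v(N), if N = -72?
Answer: 27848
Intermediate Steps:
v(q) = q/4 (v(q) = ((q + q)/(-12 + 14))/4 = ((2*q)/2)/4 = ((2*q)*(½))/4 = q/4)
-1*(-27830) - v(N) = -1*(-27830) - (-72)/4 = 27830 - 1*(-18) = 27830 + 18 = 27848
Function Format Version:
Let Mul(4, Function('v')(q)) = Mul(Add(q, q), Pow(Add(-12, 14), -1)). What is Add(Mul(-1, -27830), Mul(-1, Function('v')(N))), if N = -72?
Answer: 27848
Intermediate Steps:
Function('v')(q) = Mul(Rational(1, 4), q) (Function('v')(q) = Mul(Rational(1, 4), Mul(Add(q, q), Pow(Add(-12, 14), -1))) = Mul(Rational(1, 4), Mul(Mul(2, q), Pow(2, -1))) = Mul(Rational(1, 4), Mul(Mul(2, q), Rational(1, 2))) = Mul(Rational(1, 4), q))
Add(Mul(-1, -27830), Mul(-1, Function('v')(N))) = Add(Mul(-1, -27830), Mul(-1, Mul(Rational(1, 4), -72))) = Add(27830, Mul(-1, -18)) = Add(27830, 18) = 27848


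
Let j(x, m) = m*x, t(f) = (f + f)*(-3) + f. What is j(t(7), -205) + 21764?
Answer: 28939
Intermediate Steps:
t(f) = -5*f (t(f) = (2*f)*(-3) + f = -6*f + f = -5*f)
j(t(7), -205) + 21764 = -(-1025)*7 + 21764 = -205*(-35) + 21764 = 7175 + 21764 = 28939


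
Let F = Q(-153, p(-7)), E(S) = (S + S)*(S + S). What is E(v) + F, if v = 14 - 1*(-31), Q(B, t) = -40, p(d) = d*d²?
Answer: 8060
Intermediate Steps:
p(d) = d³
v = 45 (v = 14 + 31 = 45)
E(S) = 4*S² (E(S) = (2*S)*(2*S) = 4*S²)
F = -40
E(v) + F = 4*45² - 40 = 4*2025 - 40 = 8100 - 40 = 8060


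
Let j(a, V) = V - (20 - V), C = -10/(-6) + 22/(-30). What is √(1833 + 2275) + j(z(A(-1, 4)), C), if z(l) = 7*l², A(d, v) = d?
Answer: -272/15 + 2*√1027 ≈ 45.960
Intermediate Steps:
C = 14/15 (C = -10*(-⅙) + 22*(-1/30) = 5/3 - 11/15 = 14/15 ≈ 0.93333)
j(a, V) = -20 + 2*V (j(a, V) = V + (-20 + V) = -20 + 2*V)
√(1833 + 2275) + j(z(A(-1, 4)), C) = √(1833 + 2275) + (-20 + 2*(14/15)) = √4108 + (-20 + 28/15) = 2*√1027 - 272/15 = -272/15 + 2*√1027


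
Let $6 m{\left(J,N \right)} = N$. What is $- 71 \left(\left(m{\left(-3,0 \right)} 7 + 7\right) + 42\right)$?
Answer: $-3479$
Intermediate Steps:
$m{\left(J,N \right)} = \frac{N}{6}$
$- 71 \left(\left(m{\left(-3,0 \right)} 7 + 7\right) + 42\right) = - 71 \left(\left(\frac{1}{6} \cdot 0 \cdot 7 + 7\right) + 42\right) = - 71 \left(\left(0 \cdot 7 + 7\right) + 42\right) = - 71 \left(\left(0 + 7\right) + 42\right) = - 71 \left(7 + 42\right) = \left(-71\right) 49 = -3479$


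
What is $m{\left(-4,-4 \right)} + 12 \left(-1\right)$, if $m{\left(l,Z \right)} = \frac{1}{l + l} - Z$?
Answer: $- \frac{65}{8} \approx -8.125$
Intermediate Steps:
$m{\left(l,Z \right)} = \frac{1}{2 l} - Z$
$m{\left(-4,-4 \right)} + 12 \left(-1\right) = \left(\frac{1}{2 \left(-4\right)} - -4\right) + 12 \left(-1\right) = \left(\frac{1}{2} \left(- \frac{1}{4}\right) + 4\right) - 12 = \left(- \frac{1}{8} + 4\right) - 12 = \frac{31}{8} - 12 = - \frac{65}{8}$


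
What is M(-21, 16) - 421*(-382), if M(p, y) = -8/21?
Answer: 3377254/21 ≈ 1.6082e+5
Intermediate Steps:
M(p, y) = -8/21 (M(p, y) = -8*1/21 = -8/21)
M(-21, 16) - 421*(-382) = -8/21 - 421*(-382) = -8/21 + 160822 = 3377254/21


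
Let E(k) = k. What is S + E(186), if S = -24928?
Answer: -24742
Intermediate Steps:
S + E(186) = -24928 + 186 = -24742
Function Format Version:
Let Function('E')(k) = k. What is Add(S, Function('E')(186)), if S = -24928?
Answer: -24742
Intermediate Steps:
Add(S, Function('E')(186)) = Add(-24928, 186) = -24742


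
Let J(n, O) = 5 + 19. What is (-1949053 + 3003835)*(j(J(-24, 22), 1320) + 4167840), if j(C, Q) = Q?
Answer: 4397554923120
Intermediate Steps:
J(n, O) = 24
(-1949053 + 3003835)*(j(J(-24, 22), 1320) + 4167840) = (-1949053 + 3003835)*(1320 + 4167840) = 1054782*4169160 = 4397554923120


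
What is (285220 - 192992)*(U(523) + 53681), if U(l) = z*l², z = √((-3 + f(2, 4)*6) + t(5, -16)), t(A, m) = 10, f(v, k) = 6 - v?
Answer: 4950891268 + 25227032612*√31 ≈ 1.4541e+11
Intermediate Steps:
z = √31 (z = √((-3 + (6 - 1*2)*6) + 10) = √((-3 + (6 - 2)*6) + 10) = √((-3 + 4*6) + 10) = √((-3 + 24) + 10) = √(21 + 10) = √31 ≈ 5.5678)
U(l) = √31*l²
(285220 - 192992)*(U(523) + 53681) = (285220 - 192992)*(√31*523² + 53681) = 92228*(√31*273529 + 53681) = 92228*(273529*√31 + 53681) = 92228*(53681 + 273529*√31) = 4950891268 + 25227032612*√31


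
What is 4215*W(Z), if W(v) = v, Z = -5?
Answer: -21075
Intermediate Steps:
4215*W(Z) = 4215*(-5) = -21075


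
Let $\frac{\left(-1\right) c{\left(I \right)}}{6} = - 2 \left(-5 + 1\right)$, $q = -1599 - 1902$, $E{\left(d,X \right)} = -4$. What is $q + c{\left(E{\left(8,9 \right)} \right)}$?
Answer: $-3549$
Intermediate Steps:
$q = -3501$
$c{\left(I \right)} = -48$ ($c{\left(I \right)} = - 6 \left(- 2 \left(-5 + 1\right)\right) = - 6 \left(\left(-2\right) \left(-4\right)\right) = \left(-6\right) 8 = -48$)
$q + c{\left(E{\left(8,9 \right)} \right)} = -3501 - 48 = -3549$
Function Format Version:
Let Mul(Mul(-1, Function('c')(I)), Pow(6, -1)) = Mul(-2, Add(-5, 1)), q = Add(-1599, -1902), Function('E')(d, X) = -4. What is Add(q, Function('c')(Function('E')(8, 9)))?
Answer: -3549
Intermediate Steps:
q = -3501
Function('c')(I) = -48 (Function('c')(I) = Mul(-6, Mul(-2, Add(-5, 1))) = Mul(-6, Mul(-2, -4)) = Mul(-6, 8) = -48)
Add(q, Function('c')(Function('E')(8, 9))) = Add(-3501, -48) = -3549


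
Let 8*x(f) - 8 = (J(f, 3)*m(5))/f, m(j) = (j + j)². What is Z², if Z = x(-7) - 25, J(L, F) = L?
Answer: 529/4 ≈ 132.25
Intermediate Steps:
m(j) = 4*j² (m(j) = (2*j)² = 4*j²)
x(f) = 27/2 (x(f) = 1 + ((f*(4*5²))/f)/8 = 1 + ((f*(4*25))/f)/8 = 1 + ((f*100)/f)/8 = 1 + ((100*f)/f)/8 = 1 + (⅛)*100 = 1 + 25/2 = 27/2)
Z = -23/2 (Z = 27/2 - 25 = -23/2 ≈ -11.500)
Z² = (-23/2)² = 529/4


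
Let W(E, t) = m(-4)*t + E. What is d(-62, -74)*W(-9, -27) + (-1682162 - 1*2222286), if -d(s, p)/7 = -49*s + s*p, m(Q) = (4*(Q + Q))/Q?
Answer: 8106502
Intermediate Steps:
m(Q) = 8 (m(Q) = (4*(2*Q))/Q = (8*Q)/Q = 8)
d(s, p) = 343*s - 7*p*s (d(s, p) = -7*(-49*s + s*p) = -7*(-49*s + p*s) = 343*s - 7*p*s)
W(E, t) = E + 8*t (W(E, t) = 8*t + E = E + 8*t)
d(-62, -74)*W(-9, -27) + (-1682162 - 1*2222286) = (7*(-62)*(49 - 1*(-74)))*(-9 + 8*(-27)) + (-1682162 - 1*2222286) = (7*(-62)*(49 + 74))*(-9 - 216) + (-1682162 - 2222286) = (7*(-62)*123)*(-225) - 3904448 = -53382*(-225) - 3904448 = 12010950 - 3904448 = 8106502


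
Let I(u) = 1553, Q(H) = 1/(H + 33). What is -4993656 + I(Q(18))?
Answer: -4992103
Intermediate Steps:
Q(H) = 1/(33 + H)
-4993656 + I(Q(18)) = -4993656 + 1553 = -4992103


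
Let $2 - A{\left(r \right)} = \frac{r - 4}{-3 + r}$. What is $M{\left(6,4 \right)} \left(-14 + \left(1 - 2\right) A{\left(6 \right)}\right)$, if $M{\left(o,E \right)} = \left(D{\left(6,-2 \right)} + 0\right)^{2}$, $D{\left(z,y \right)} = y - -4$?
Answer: $- \frac{184}{3} \approx -61.333$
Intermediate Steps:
$A{\left(r \right)} = 2 - \frac{-4 + r}{-3 + r}$ ($A{\left(r \right)} = 2 - \frac{r - 4}{-3 + r} = 2 - \frac{-4 + r}{-3 + r}$)
$D{\left(z,y \right)} = 4 + y$ ($D{\left(z,y \right)} = y + 4 = 4 + y$)
$M{\left(o,E \right)} = 4$ ($M{\left(o,E \right)} = \left(\left(4 - 2\right) + 0\right)^{2} = \left(2 + 0\right)^{2} = 2^{2} = 4$)
$M{\left(6,4 \right)} \left(-14 + \left(1 - 2\right) A{\left(6 \right)}\right) = 4 \left(-14 + \left(1 - 2\right) \frac{-2 + 6}{-3 + 6}\right) = 4 \left(-14 - \frac{1}{3} \cdot 4\right) = 4 \left(-14 - \frac{4}{3}\right) = 4 \left(- \frac{46}{3}\right) = - \frac{184}{3}$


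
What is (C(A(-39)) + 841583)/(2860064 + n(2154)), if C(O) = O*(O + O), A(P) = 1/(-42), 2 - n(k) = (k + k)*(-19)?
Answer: 742276207/2594771676 ≈ 0.28607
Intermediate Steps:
n(k) = 2 + 38*k (n(k) = 2 - (k + k)*(-19) = 2 - 2*k*(-19) = 2 - (-38)*k = 2 + 38*k)
A(P) = -1/42
C(O) = 2*O² (C(O) = O*(2*O) = 2*O²)
(C(A(-39)) + 841583)/(2860064 + n(2154)) = (2*(-1/42)² + 841583)/(2860064 + (2 + 38*2154)) = (2*(1/1764) + 841583)/(2860064 + (2 + 81852)) = (1/882 + 841583)/(2860064 + 81854) = (742276207/882)/2941918 = (742276207/882)*(1/2941918) = 742276207/2594771676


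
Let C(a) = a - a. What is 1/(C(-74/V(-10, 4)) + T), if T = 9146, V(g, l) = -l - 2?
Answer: 1/9146 ≈ 0.00010934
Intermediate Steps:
V(g, l) = -2 - l
C(a) = 0
1/(C(-74/V(-10, 4)) + T) = 1/(0 + 9146) = 1/9146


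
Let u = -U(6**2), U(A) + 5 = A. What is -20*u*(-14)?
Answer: -8680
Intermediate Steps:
U(A) = -5 + A
u = -31 (u = -(-5 + 6**2) = -(-5 + 36) = -1*31 = -31)
-20*u*(-14) = -20*(-31)*(-14) = 620*(-14) = -8680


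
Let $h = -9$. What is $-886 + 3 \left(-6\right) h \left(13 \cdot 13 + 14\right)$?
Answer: $28760$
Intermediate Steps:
$-886 + 3 \left(-6\right) h \left(13 \cdot 13 + 14\right) = -886 + 3 \left(-6\right) \left(-9\right) \left(13 \cdot 13 + 14\right) = -886 + \left(-18\right) \left(-9\right) \left(169 + 14\right) = -886 + 162 \cdot 183 = -886 + 29646 = 28760$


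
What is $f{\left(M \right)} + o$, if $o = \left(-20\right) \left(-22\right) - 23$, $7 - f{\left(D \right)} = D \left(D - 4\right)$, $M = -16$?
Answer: $104$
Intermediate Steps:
$f{\left(D \right)} = 7 - D \left(-4 + D\right)$ ($f{\left(D \right)} = 7 - D \left(D - 4\right) = 7 - D \left(-4 + D\right)$)
$o = 417$ ($o = 440 - 23 = 417$)
$f{\left(M \right)} + o = \left(7 - \left(-16\right)^{2} + 4 \left(-16\right)\right) + 417 = \left(7 - 256 - 64\right) + 417 = -313 + 417 = 104$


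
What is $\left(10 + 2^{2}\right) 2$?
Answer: $28$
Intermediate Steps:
$\left(10 + 2^{2}\right) 2 = \left(10 + 4\right) 2 = 14 \cdot 2 = 28$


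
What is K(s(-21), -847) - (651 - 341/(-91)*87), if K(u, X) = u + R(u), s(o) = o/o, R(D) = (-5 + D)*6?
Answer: -91001/91 ≈ -1000.0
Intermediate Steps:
R(D) = -30 + 6*D
s(o) = 1
K(u, X) = -30 + 7*u (K(u, X) = u + (-30 + 6*u) = -30 + 7*u)
K(s(-21), -847) - (651 - 341/(-91)*87) = (-30 + 7*1) - (651 - 341/(-91)*87) = (-30 + 7) - (651 - 341*(-1/91)*87) = -23 - (651 + (341/91)*87) = -23 - (651 + 29667/91) = -23 - 1*88908/91 = -23 - 88908/91 = -91001/91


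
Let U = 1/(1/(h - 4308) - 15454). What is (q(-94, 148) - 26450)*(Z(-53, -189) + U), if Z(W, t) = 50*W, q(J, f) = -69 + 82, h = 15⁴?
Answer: 50146356612814379/715782917 ≈ 7.0058e+7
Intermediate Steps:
h = 50625
q(J, f) = 13
U = -46317/715782917 (U = 1/(1/(50625 - 4308) - 15454) = 1/(1/46317 - 15454) = 1/(-715782917/46317) = -46317/715782917 ≈ -6.4708e-5)
(q(-94, 148) - 26450)*(Z(-53, -189) + U) = (13 - 26450)*(50*(-53) - 46317/715782917) = -26437*(-2650 - 46317/715782917) = -26437*(-1896824776367/715782917) = 50146356612814379/715782917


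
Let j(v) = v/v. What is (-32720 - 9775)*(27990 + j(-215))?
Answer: -1189477545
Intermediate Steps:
j(v) = 1
(-32720 - 9775)*(27990 + j(-215)) = (-32720 - 9775)*(27990 + 1) = -42495*27991 = -1189477545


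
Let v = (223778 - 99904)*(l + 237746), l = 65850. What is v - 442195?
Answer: 37607208709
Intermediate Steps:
v = 37607650904 (v = (223778 - 99904)*(65850 + 237746) = 123874*303596 = 37607650904)
v - 442195 = 37607650904 - 442195 = 37607208709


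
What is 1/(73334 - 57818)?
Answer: 1/15516 ≈ 6.4450e-5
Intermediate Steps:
1/(73334 - 57818) = 1/15516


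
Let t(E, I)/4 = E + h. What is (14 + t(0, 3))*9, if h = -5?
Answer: -54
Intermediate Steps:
t(E, I) = -20 + 4*E (t(E, I) = 4*(E - 5) = 4*(-5 + E) = -20 + 4*E)
(14 + t(0, 3))*9 = (14 + (-20 + 4*0))*9 = (14 + (-20 + 0))*9 = (14 - 20)*9 = -6*9 = -54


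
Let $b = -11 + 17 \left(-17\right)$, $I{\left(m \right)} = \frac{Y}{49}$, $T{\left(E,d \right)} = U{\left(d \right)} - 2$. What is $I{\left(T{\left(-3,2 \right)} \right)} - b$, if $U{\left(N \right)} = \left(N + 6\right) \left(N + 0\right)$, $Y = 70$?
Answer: $\frac{2110}{7} \approx 301.43$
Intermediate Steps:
$U{\left(N \right)} = N \left(6 + N\right)$ ($U{\left(N \right)} = \left(6 + N\right) N = N \left(6 + N\right)$)
$T{\left(E,d \right)} = -2 + d \left(6 + d\right)$ ($T{\left(E,d \right)} = d \left(6 + d\right) - 2 = -2 + d \left(6 + d\right)$)
$I{\left(m \right)} = \frac{10}{7}$ ($I{\left(m \right)} = \frac{70}{49} = 70 \cdot \frac{1}{49} = \frac{10}{7}$)
$b = -300$ ($b = -11 - 289 = -300$)
$I{\left(T{\left(-3,2 \right)} \right)} - b = \frac{10}{7} - -300 = \frac{10}{7} + 300 = \frac{2110}{7}$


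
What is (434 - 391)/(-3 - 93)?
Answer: -43/96 ≈ -0.44792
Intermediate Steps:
(434 - 391)/(-3 - 93) = 43/(-96) = 43*(-1/96) = -43/96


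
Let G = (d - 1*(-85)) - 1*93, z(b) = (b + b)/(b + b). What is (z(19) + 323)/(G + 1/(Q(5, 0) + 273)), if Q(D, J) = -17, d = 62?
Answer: 82944/13825 ≈ 5.9996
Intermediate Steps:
z(b) = 1 (z(b) = (2*b)/((2*b)) = (2*b)*(1/(2*b)) = 1)
G = 54 (G = (62 - 1*(-85)) - 1*93 = (62 + 85) - 93 = 147 - 93 = 54)
(z(19) + 323)/(G + 1/(Q(5, 0) + 273)) = (1 + 323)/(54 + 1/(-17 + 273)) = 324/(54 + 1/256) = 324/(13825/256) = 324*(256/13825) = 82944/13825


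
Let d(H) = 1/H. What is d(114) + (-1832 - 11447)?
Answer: -1513805/114 ≈ -13279.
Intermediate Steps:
d(114) + (-1832 - 11447) = 1/114 + (-1832 - 11447) = 1/114 - 13279 = -1513805/114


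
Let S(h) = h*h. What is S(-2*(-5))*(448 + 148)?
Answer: 59600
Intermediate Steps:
S(h) = h²
S(-2*(-5))*(448 + 148) = (-2*(-5))²*(448 + 148) = 10²*596 = 100*596 = 59600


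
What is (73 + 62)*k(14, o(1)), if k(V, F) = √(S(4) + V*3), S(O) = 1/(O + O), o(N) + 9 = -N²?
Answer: 135*√674/4 ≈ 876.20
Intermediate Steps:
o(N) = -9 - N²
S(O) = 1/(2*O)
k(V, F) = √(⅛ + 3*V) (k(V, F) = √((½)/4 + V*3) = √((½)*(¼) + 3*V) = √(⅛ + 3*V))
(73 + 62)*k(14, o(1)) = (73 + 62)*(√(2 + 48*14)/4) = 135*(√(2 + 672)/4) = 135*(√674/4) = 135*√674/4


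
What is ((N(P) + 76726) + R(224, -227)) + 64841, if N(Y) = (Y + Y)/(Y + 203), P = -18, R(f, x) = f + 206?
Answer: 26269409/185 ≈ 1.4200e+5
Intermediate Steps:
R(f, x) = 206 + f
N(Y) = 2*Y/(203 + Y) (N(Y) = (2*Y)/(203 + Y) = 2*Y/(203 + Y))
((N(P) + 76726) + R(224, -227)) + 64841 = ((2*(-18)/(203 - 18) + 76726) + (206 + 224)) + 64841 = ((2*(-18)/185 + 76726) + 430) + 64841 = ((2*(-18)*(1/185) + 76726) + 430) + 64841 = ((-36/185 + 76726) + 430) + 64841 = (14194274/185 + 430) + 64841 = 14273824/185 + 64841 = 26269409/185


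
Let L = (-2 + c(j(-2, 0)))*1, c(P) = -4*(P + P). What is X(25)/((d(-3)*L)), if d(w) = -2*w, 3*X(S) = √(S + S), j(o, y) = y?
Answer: -5*√2/36 ≈ -0.19642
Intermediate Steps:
c(P) = -8*P
X(S) = √2*√S/3 (X(S) = √(S + S)/3 = √(2*S)/3 = (√2*√S)/3 = √2*√S/3)
L = -2 (L = (-2 - 8*0)*1 = (-2 + 0)*1 = -2*1 = -2)
X(25)/((d(-3)*L)) = (√2*√25/3)/((-2*(-3)*(-2))) = ((⅓)*√2*5)/((6*(-2))) = (5*√2/3)/(-12) = (5*√2/3)*(-1/12) = -5*√2/36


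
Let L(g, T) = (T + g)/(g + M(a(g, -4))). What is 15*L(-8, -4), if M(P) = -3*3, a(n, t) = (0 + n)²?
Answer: 180/17 ≈ 10.588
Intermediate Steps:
a(n, t) = n²
M(P) = -9
L(g, T) = (T + g)/(-9 + g) (L(g, T) = (T + g)/(g - 9) = (T + g)/(-9 + g))
15*L(-8, -4) = 15*((-4 - 8)/(-9 - 8)) = 15*(-12/(-17)) = 15*(-1/17*(-12)) = 15*(12/17) = 180/17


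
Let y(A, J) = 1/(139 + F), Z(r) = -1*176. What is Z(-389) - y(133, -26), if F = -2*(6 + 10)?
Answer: -18833/107 ≈ -176.01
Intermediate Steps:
F = -32 (F = -2*16 = -32)
Z(r) = -176
y(A, J) = 1/107 (y(A, J) = 1/(139 - 32) = 1/107)
Z(-389) - y(133, -26) = -176 - 1*1/107 = -176 - 1/107 = -18833/107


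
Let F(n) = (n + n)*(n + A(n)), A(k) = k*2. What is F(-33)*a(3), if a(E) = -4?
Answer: -26136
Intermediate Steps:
A(k) = 2*k
F(n) = 6*n**2 (F(n) = (n + n)*(n + 2*n) = (2*n)*(3*n) = 6*n**2)
F(-33)*a(3) = (6*(-33)**2)*(-4) = (6*1089)*(-4) = 6534*(-4) = -26136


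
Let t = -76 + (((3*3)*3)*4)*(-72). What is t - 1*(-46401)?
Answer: 38549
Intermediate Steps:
t = -7852 (t = -76 + ((9*3)*4)*(-72) = -76 + (27*4)*(-72) = -76 + 108*(-72) = -76 - 7776 = -7852)
t - 1*(-46401) = -7852 - 1*(-46401) = -7852 + 46401 = 38549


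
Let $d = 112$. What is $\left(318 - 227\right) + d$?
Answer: $203$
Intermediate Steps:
$\left(318 - 227\right) + d = \left(318 - 227\right) + 112 = 91 + 112 = 203$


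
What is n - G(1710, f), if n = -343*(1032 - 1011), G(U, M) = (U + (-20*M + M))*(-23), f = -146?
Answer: 95929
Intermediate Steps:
G(U, M) = -23*U + 437*M (G(U, M) = (U - 19*M)*(-23) = -23*U + 437*M)
n = -7203 (n = -343*21 = -7203)
n - G(1710, f) = -7203 - (-23*1710 + 437*(-146)) = -7203 - (-39330 - 63802) = -7203 - 1*(-103132) = -7203 + 103132 = 95929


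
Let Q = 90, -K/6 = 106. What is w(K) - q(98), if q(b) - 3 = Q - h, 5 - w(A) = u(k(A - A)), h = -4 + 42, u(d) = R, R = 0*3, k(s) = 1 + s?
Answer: -50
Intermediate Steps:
K = -636 (K = -6*106 = -636)
R = 0
u(d) = 0
h = 38
w(A) = 5 (w(A) = 5 - 1*0 = 5 + 0 = 5)
q(b) = 55 (q(b) = 3 + (90 - 1*38) = 3 + (90 - 38) = 3 + 52 = 55)
w(K) - q(98) = 5 - 1*55 = 5 - 55 = -50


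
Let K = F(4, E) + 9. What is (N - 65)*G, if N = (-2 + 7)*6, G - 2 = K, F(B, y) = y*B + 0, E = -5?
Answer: 315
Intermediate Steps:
F(B, y) = B*y (F(B, y) = B*y + 0 = B*y)
K = -11 (K = 4*(-5) + 9 = -20 + 9 = -11)
G = -9 (G = 2 - 11 = -9)
N = 30 (N = 5*6 = 30)
(N - 65)*G = (30 - 65)*(-9) = -35*(-9) = 315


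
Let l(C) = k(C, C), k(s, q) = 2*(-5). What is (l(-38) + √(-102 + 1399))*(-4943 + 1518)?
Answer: 34250 - 3425*√1297 ≈ -89098.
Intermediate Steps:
k(s, q) = -10
l(C) = -10
(l(-38) + √(-102 + 1399))*(-4943 + 1518) = (-10 + √(-102 + 1399))*(-4943 + 1518) = (-10 + √1297)*(-3425) = 34250 - 3425*√1297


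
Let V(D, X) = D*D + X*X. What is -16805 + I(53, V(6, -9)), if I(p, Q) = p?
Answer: -16752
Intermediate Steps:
V(D, X) = D² + X²
-16805 + I(53, V(6, -9)) = -16805 + 53 = -16752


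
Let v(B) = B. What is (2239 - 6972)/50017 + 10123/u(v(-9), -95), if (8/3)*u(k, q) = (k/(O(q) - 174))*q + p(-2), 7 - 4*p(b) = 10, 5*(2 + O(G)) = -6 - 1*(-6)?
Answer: -712915518541/148100337 ≈ -4813.7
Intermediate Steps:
O(G) = -2 (O(G) = -2 + (-6 - 1*(-6))/5 = -2 + (-6 + 6)/5 = -2 + (⅕)*0 = -2 + 0 = -2)
p(b) = -¾ (p(b) = 7/4 - ¼*10 = 7/4 - 5/2 = -¾)
u(k, q) = -9/32 - 3*k*q/1408 (u(k, q) = 3*((k/(-2 - 174))*q - ¾)/8 = 3*((k/(-176))*q - ¾)/8 = 3*((-k/176)*q - ¾)/8 = 3*(-k*q/176 - ¾)/8 = 3*(-¾ - k*q/176)/8 = -9/32 - 3*k*q/1408)
(2239 - 6972)/50017 + 10123/u(v(-9), -95) = (2239 - 6972)/50017 + 10123/(-9/32 - 3/1408*(-9)*(-95)) = -4733*1/50017 + 10123/(-9/32 - 2565/1408) = -4733/50017 + 10123/(-2961/1408) = -4733/50017 + 10123*(-1408/2961) = -4733/50017 - 14253184/2961 = -712915518541/148100337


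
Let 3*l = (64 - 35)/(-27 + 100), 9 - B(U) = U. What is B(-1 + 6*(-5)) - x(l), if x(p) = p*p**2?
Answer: 420113971/10503459 ≈ 39.998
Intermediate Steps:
B(U) = 9 - U
l = 29/219 (l = ((64 - 35)/(-27 + 100))/3 = (29/73)/3 = (29*(1/73))/3 = (1/3)*(29/73) = 29/219 ≈ 0.13242)
x(p) = p**3
B(-1 + 6*(-5)) - x(l) = (9 - (-1 + 6*(-5))) - (29/219)**3 = (9 - (-1 - 30)) - 1*24389/10503459 = (9 - 1*(-31)) - 24389/10503459 = (9 + 31) - 24389/10503459 = 40 - 24389/10503459 = 420113971/10503459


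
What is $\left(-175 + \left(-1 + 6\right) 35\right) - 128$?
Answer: $-128$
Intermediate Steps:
$\left(-175 + \left(-1 + 6\right) 35\right) - 128 = \left(-175 + 5 \cdot 35\right) - 128 = \left(-175 + 175\right) - 128 = 0 - 128 = -128$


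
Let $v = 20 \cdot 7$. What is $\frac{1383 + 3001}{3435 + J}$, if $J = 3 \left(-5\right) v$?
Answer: $\frac{4384}{1335} \approx 3.2839$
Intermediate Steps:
$v = 140$
$J = -2100$ ($J = 3 \left(-5\right) 140 = \left(-15\right) 140 = -2100$)
$\frac{1383 + 3001}{3435 + J} = \frac{1383 + 3001}{3435 - 2100} = \frac{4384}{1335}$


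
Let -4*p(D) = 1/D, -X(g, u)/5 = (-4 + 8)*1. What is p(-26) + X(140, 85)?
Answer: -2079/104 ≈ -19.990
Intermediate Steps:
X(g, u) = -20 (X(g, u) = -5*(-4 + 8) = -20)
p(D) = -1/(4*D)
p(-26) + X(140, 85) = -1/4/(-26) - 20 = -1/4*(-1/26) - 20 = 1/104 - 20 = -2079/104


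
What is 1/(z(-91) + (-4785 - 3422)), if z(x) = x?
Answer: -1/8298 ≈ -0.00012051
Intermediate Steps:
1/(z(-91) + (-4785 - 3422)) = 1/(-91 + (-4785 - 3422)) = 1/(-91 - 8207) = 1/(-8298) = -1/8298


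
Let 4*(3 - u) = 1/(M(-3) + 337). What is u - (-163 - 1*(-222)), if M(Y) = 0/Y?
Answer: -75489/1348 ≈ -56.001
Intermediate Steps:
M(Y) = 0
u = 4043/1348 (u = 3 - 1/(4*(0 + 337)) = 3 - 1/4/337 = 3 - 1/4*1/337 = 3 - 1/1348 = 4043/1348 ≈ 2.9993)
u - (-163 - 1*(-222)) = 4043/1348 - (-163 - 1*(-222)) = 4043/1348 - (-163 + 222) = 4043/1348 - 1*59 = 4043/1348 - 59 = -75489/1348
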